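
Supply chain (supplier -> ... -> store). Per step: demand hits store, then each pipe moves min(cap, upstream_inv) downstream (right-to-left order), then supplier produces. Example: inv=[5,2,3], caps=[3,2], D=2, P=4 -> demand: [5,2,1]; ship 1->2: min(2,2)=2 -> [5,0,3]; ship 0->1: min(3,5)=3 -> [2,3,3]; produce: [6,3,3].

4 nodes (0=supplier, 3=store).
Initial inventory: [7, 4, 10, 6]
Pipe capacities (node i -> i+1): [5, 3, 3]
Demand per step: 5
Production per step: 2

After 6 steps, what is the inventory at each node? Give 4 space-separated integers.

Step 1: demand=5,sold=5 ship[2->3]=3 ship[1->2]=3 ship[0->1]=5 prod=2 -> inv=[4 6 10 4]
Step 2: demand=5,sold=4 ship[2->3]=3 ship[1->2]=3 ship[0->1]=4 prod=2 -> inv=[2 7 10 3]
Step 3: demand=5,sold=3 ship[2->3]=3 ship[1->2]=3 ship[0->1]=2 prod=2 -> inv=[2 6 10 3]
Step 4: demand=5,sold=3 ship[2->3]=3 ship[1->2]=3 ship[0->1]=2 prod=2 -> inv=[2 5 10 3]
Step 5: demand=5,sold=3 ship[2->3]=3 ship[1->2]=3 ship[0->1]=2 prod=2 -> inv=[2 4 10 3]
Step 6: demand=5,sold=3 ship[2->3]=3 ship[1->2]=3 ship[0->1]=2 prod=2 -> inv=[2 3 10 3]

2 3 10 3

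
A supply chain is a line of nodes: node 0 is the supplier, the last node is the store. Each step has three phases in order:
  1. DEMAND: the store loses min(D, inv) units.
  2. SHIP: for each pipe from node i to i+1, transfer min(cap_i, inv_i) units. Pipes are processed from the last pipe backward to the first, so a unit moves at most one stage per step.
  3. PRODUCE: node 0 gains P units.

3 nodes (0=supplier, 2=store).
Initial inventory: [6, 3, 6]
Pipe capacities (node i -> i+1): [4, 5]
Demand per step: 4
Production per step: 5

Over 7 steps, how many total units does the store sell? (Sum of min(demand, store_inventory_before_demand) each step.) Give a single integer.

Step 1: sold=4 (running total=4) -> [7 4 5]
Step 2: sold=4 (running total=8) -> [8 4 5]
Step 3: sold=4 (running total=12) -> [9 4 5]
Step 4: sold=4 (running total=16) -> [10 4 5]
Step 5: sold=4 (running total=20) -> [11 4 5]
Step 6: sold=4 (running total=24) -> [12 4 5]
Step 7: sold=4 (running total=28) -> [13 4 5]

Answer: 28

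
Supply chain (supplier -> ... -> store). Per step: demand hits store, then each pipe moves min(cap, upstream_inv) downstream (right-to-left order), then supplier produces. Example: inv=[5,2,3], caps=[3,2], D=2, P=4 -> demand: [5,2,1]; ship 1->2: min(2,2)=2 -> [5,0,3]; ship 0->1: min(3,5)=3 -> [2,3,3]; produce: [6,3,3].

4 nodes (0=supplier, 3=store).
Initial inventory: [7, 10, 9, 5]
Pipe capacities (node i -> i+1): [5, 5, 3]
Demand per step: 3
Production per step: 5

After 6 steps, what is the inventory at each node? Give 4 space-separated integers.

Step 1: demand=3,sold=3 ship[2->3]=3 ship[1->2]=5 ship[0->1]=5 prod=5 -> inv=[7 10 11 5]
Step 2: demand=3,sold=3 ship[2->3]=3 ship[1->2]=5 ship[0->1]=5 prod=5 -> inv=[7 10 13 5]
Step 3: demand=3,sold=3 ship[2->3]=3 ship[1->2]=5 ship[0->1]=5 prod=5 -> inv=[7 10 15 5]
Step 4: demand=3,sold=3 ship[2->3]=3 ship[1->2]=5 ship[0->1]=5 prod=5 -> inv=[7 10 17 5]
Step 5: demand=3,sold=3 ship[2->3]=3 ship[1->2]=5 ship[0->1]=5 prod=5 -> inv=[7 10 19 5]
Step 6: demand=3,sold=3 ship[2->3]=3 ship[1->2]=5 ship[0->1]=5 prod=5 -> inv=[7 10 21 5]

7 10 21 5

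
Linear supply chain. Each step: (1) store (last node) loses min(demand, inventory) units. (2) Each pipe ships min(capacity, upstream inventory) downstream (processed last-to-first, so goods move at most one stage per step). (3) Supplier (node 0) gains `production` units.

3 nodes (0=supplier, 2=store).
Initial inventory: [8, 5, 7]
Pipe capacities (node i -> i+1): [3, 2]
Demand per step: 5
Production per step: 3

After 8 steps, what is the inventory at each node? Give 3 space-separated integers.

Step 1: demand=5,sold=5 ship[1->2]=2 ship[0->1]=3 prod=3 -> inv=[8 6 4]
Step 2: demand=5,sold=4 ship[1->2]=2 ship[0->1]=3 prod=3 -> inv=[8 7 2]
Step 3: demand=5,sold=2 ship[1->2]=2 ship[0->1]=3 prod=3 -> inv=[8 8 2]
Step 4: demand=5,sold=2 ship[1->2]=2 ship[0->1]=3 prod=3 -> inv=[8 9 2]
Step 5: demand=5,sold=2 ship[1->2]=2 ship[0->1]=3 prod=3 -> inv=[8 10 2]
Step 6: demand=5,sold=2 ship[1->2]=2 ship[0->1]=3 prod=3 -> inv=[8 11 2]
Step 7: demand=5,sold=2 ship[1->2]=2 ship[0->1]=3 prod=3 -> inv=[8 12 2]
Step 8: demand=5,sold=2 ship[1->2]=2 ship[0->1]=3 prod=3 -> inv=[8 13 2]

8 13 2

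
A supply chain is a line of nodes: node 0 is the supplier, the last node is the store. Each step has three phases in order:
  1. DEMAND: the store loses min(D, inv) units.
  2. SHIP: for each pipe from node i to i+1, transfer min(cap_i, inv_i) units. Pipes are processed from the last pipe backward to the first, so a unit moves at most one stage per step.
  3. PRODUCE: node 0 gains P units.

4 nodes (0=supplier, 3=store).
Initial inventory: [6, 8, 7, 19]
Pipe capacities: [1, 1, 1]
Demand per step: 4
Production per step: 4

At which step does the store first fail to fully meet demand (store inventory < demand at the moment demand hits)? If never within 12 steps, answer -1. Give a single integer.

Step 1: demand=4,sold=4 ship[2->3]=1 ship[1->2]=1 ship[0->1]=1 prod=4 -> [9 8 7 16]
Step 2: demand=4,sold=4 ship[2->3]=1 ship[1->2]=1 ship[0->1]=1 prod=4 -> [12 8 7 13]
Step 3: demand=4,sold=4 ship[2->3]=1 ship[1->2]=1 ship[0->1]=1 prod=4 -> [15 8 7 10]
Step 4: demand=4,sold=4 ship[2->3]=1 ship[1->2]=1 ship[0->1]=1 prod=4 -> [18 8 7 7]
Step 5: demand=4,sold=4 ship[2->3]=1 ship[1->2]=1 ship[0->1]=1 prod=4 -> [21 8 7 4]
Step 6: demand=4,sold=4 ship[2->3]=1 ship[1->2]=1 ship[0->1]=1 prod=4 -> [24 8 7 1]
Step 7: demand=4,sold=1 ship[2->3]=1 ship[1->2]=1 ship[0->1]=1 prod=4 -> [27 8 7 1]
Step 8: demand=4,sold=1 ship[2->3]=1 ship[1->2]=1 ship[0->1]=1 prod=4 -> [30 8 7 1]
Step 9: demand=4,sold=1 ship[2->3]=1 ship[1->2]=1 ship[0->1]=1 prod=4 -> [33 8 7 1]
Step 10: demand=4,sold=1 ship[2->3]=1 ship[1->2]=1 ship[0->1]=1 prod=4 -> [36 8 7 1]
Step 11: demand=4,sold=1 ship[2->3]=1 ship[1->2]=1 ship[0->1]=1 prod=4 -> [39 8 7 1]
Step 12: demand=4,sold=1 ship[2->3]=1 ship[1->2]=1 ship[0->1]=1 prod=4 -> [42 8 7 1]
First stockout at step 7

7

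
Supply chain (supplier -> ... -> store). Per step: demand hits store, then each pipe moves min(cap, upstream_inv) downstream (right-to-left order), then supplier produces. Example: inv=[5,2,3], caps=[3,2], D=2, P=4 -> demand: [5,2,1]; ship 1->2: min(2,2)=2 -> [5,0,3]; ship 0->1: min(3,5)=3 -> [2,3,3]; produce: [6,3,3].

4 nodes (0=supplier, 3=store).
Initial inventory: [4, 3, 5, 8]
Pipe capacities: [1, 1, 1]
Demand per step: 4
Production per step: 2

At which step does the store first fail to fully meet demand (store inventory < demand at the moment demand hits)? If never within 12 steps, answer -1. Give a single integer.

Step 1: demand=4,sold=4 ship[2->3]=1 ship[1->2]=1 ship[0->1]=1 prod=2 -> [5 3 5 5]
Step 2: demand=4,sold=4 ship[2->3]=1 ship[1->2]=1 ship[0->1]=1 prod=2 -> [6 3 5 2]
Step 3: demand=4,sold=2 ship[2->3]=1 ship[1->2]=1 ship[0->1]=1 prod=2 -> [7 3 5 1]
Step 4: demand=4,sold=1 ship[2->3]=1 ship[1->2]=1 ship[0->1]=1 prod=2 -> [8 3 5 1]
Step 5: demand=4,sold=1 ship[2->3]=1 ship[1->2]=1 ship[0->1]=1 prod=2 -> [9 3 5 1]
Step 6: demand=4,sold=1 ship[2->3]=1 ship[1->2]=1 ship[0->1]=1 prod=2 -> [10 3 5 1]
Step 7: demand=4,sold=1 ship[2->3]=1 ship[1->2]=1 ship[0->1]=1 prod=2 -> [11 3 5 1]
Step 8: demand=4,sold=1 ship[2->3]=1 ship[1->2]=1 ship[0->1]=1 prod=2 -> [12 3 5 1]
Step 9: demand=4,sold=1 ship[2->3]=1 ship[1->2]=1 ship[0->1]=1 prod=2 -> [13 3 5 1]
Step 10: demand=4,sold=1 ship[2->3]=1 ship[1->2]=1 ship[0->1]=1 prod=2 -> [14 3 5 1]
Step 11: demand=4,sold=1 ship[2->3]=1 ship[1->2]=1 ship[0->1]=1 prod=2 -> [15 3 5 1]
Step 12: demand=4,sold=1 ship[2->3]=1 ship[1->2]=1 ship[0->1]=1 prod=2 -> [16 3 5 1]
First stockout at step 3

3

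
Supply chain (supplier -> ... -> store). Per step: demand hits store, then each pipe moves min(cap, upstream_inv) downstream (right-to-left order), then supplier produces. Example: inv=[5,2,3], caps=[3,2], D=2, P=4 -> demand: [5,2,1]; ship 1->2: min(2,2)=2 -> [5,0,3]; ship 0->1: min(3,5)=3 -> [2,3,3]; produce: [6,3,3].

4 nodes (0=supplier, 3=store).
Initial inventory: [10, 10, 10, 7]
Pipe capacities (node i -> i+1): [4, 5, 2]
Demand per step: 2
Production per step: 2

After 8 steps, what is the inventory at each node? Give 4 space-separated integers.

Step 1: demand=2,sold=2 ship[2->3]=2 ship[1->2]=5 ship[0->1]=4 prod=2 -> inv=[8 9 13 7]
Step 2: demand=2,sold=2 ship[2->3]=2 ship[1->2]=5 ship[0->1]=4 prod=2 -> inv=[6 8 16 7]
Step 3: demand=2,sold=2 ship[2->3]=2 ship[1->2]=5 ship[0->1]=4 prod=2 -> inv=[4 7 19 7]
Step 4: demand=2,sold=2 ship[2->3]=2 ship[1->2]=5 ship[0->1]=4 prod=2 -> inv=[2 6 22 7]
Step 5: demand=2,sold=2 ship[2->3]=2 ship[1->2]=5 ship[0->1]=2 prod=2 -> inv=[2 3 25 7]
Step 6: demand=2,sold=2 ship[2->3]=2 ship[1->2]=3 ship[0->1]=2 prod=2 -> inv=[2 2 26 7]
Step 7: demand=2,sold=2 ship[2->3]=2 ship[1->2]=2 ship[0->1]=2 prod=2 -> inv=[2 2 26 7]
Step 8: demand=2,sold=2 ship[2->3]=2 ship[1->2]=2 ship[0->1]=2 prod=2 -> inv=[2 2 26 7]

2 2 26 7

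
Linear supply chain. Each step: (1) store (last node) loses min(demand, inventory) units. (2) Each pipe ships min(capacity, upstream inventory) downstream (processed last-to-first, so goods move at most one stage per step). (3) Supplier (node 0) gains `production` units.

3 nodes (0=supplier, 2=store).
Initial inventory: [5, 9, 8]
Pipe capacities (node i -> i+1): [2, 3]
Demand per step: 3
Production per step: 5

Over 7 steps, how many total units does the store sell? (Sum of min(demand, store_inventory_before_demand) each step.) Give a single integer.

Step 1: sold=3 (running total=3) -> [8 8 8]
Step 2: sold=3 (running total=6) -> [11 7 8]
Step 3: sold=3 (running total=9) -> [14 6 8]
Step 4: sold=3 (running total=12) -> [17 5 8]
Step 5: sold=3 (running total=15) -> [20 4 8]
Step 6: sold=3 (running total=18) -> [23 3 8]
Step 7: sold=3 (running total=21) -> [26 2 8]

Answer: 21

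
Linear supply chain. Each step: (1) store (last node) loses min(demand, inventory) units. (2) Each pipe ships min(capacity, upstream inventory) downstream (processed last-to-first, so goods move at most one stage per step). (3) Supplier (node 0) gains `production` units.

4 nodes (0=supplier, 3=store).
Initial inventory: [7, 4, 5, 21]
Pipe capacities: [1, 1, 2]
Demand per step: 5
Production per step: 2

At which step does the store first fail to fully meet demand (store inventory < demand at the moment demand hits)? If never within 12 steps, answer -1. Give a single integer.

Step 1: demand=5,sold=5 ship[2->3]=2 ship[1->2]=1 ship[0->1]=1 prod=2 -> [8 4 4 18]
Step 2: demand=5,sold=5 ship[2->3]=2 ship[1->2]=1 ship[0->1]=1 prod=2 -> [9 4 3 15]
Step 3: demand=5,sold=5 ship[2->3]=2 ship[1->2]=1 ship[0->1]=1 prod=2 -> [10 4 2 12]
Step 4: demand=5,sold=5 ship[2->3]=2 ship[1->2]=1 ship[0->1]=1 prod=2 -> [11 4 1 9]
Step 5: demand=5,sold=5 ship[2->3]=1 ship[1->2]=1 ship[0->1]=1 prod=2 -> [12 4 1 5]
Step 6: demand=5,sold=5 ship[2->3]=1 ship[1->2]=1 ship[0->1]=1 prod=2 -> [13 4 1 1]
Step 7: demand=5,sold=1 ship[2->3]=1 ship[1->2]=1 ship[0->1]=1 prod=2 -> [14 4 1 1]
Step 8: demand=5,sold=1 ship[2->3]=1 ship[1->2]=1 ship[0->1]=1 prod=2 -> [15 4 1 1]
Step 9: demand=5,sold=1 ship[2->3]=1 ship[1->2]=1 ship[0->1]=1 prod=2 -> [16 4 1 1]
Step 10: demand=5,sold=1 ship[2->3]=1 ship[1->2]=1 ship[0->1]=1 prod=2 -> [17 4 1 1]
Step 11: demand=5,sold=1 ship[2->3]=1 ship[1->2]=1 ship[0->1]=1 prod=2 -> [18 4 1 1]
Step 12: demand=5,sold=1 ship[2->3]=1 ship[1->2]=1 ship[0->1]=1 prod=2 -> [19 4 1 1]
First stockout at step 7

7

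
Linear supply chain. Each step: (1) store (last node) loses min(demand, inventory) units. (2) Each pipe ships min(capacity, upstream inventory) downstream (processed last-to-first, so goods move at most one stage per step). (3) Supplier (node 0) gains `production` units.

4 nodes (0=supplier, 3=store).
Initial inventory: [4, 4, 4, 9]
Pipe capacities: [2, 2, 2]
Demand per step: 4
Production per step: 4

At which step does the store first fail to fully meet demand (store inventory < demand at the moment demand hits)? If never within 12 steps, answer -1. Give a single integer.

Step 1: demand=4,sold=4 ship[2->3]=2 ship[1->2]=2 ship[0->1]=2 prod=4 -> [6 4 4 7]
Step 2: demand=4,sold=4 ship[2->3]=2 ship[1->2]=2 ship[0->1]=2 prod=4 -> [8 4 4 5]
Step 3: demand=4,sold=4 ship[2->3]=2 ship[1->2]=2 ship[0->1]=2 prod=4 -> [10 4 4 3]
Step 4: demand=4,sold=3 ship[2->3]=2 ship[1->2]=2 ship[0->1]=2 prod=4 -> [12 4 4 2]
Step 5: demand=4,sold=2 ship[2->3]=2 ship[1->2]=2 ship[0->1]=2 prod=4 -> [14 4 4 2]
Step 6: demand=4,sold=2 ship[2->3]=2 ship[1->2]=2 ship[0->1]=2 prod=4 -> [16 4 4 2]
Step 7: demand=4,sold=2 ship[2->3]=2 ship[1->2]=2 ship[0->1]=2 prod=4 -> [18 4 4 2]
Step 8: demand=4,sold=2 ship[2->3]=2 ship[1->2]=2 ship[0->1]=2 prod=4 -> [20 4 4 2]
Step 9: demand=4,sold=2 ship[2->3]=2 ship[1->2]=2 ship[0->1]=2 prod=4 -> [22 4 4 2]
Step 10: demand=4,sold=2 ship[2->3]=2 ship[1->2]=2 ship[0->1]=2 prod=4 -> [24 4 4 2]
Step 11: demand=4,sold=2 ship[2->3]=2 ship[1->2]=2 ship[0->1]=2 prod=4 -> [26 4 4 2]
Step 12: demand=4,sold=2 ship[2->3]=2 ship[1->2]=2 ship[0->1]=2 prod=4 -> [28 4 4 2]
First stockout at step 4

4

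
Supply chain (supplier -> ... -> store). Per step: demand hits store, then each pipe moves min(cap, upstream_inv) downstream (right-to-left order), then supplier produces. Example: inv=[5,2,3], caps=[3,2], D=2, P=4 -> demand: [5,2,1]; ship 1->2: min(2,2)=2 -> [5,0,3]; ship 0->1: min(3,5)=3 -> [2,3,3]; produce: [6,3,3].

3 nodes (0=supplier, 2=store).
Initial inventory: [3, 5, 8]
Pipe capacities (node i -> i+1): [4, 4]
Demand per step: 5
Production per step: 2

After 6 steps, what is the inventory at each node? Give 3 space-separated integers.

Step 1: demand=5,sold=5 ship[1->2]=4 ship[0->1]=3 prod=2 -> inv=[2 4 7]
Step 2: demand=5,sold=5 ship[1->2]=4 ship[0->1]=2 prod=2 -> inv=[2 2 6]
Step 3: demand=5,sold=5 ship[1->2]=2 ship[0->1]=2 prod=2 -> inv=[2 2 3]
Step 4: demand=5,sold=3 ship[1->2]=2 ship[0->1]=2 prod=2 -> inv=[2 2 2]
Step 5: demand=5,sold=2 ship[1->2]=2 ship[0->1]=2 prod=2 -> inv=[2 2 2]
Step 6: demand=5,sold=2 ship[1->2]=2 ship[0->1]=2 prod=2 -> inv=[2 2 2]

2 2 2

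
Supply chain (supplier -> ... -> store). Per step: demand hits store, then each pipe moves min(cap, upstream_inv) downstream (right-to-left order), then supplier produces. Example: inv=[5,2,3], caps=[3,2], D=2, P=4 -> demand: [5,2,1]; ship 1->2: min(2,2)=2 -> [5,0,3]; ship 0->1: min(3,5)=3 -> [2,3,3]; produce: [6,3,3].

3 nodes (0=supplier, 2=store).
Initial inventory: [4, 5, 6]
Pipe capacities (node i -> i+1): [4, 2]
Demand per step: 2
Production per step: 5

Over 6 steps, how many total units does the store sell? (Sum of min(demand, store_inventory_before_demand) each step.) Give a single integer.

Answer: 12

Derivation:
Step 1: sold=2 (running total=2) -> [5 7 6]
Step 2: sold=2 (running total=4) -> [6 9 6]
Step 3: sold=2 (running total=6) -> [7 11 6]
Step 4: sold=2 (running total=8) -> [8 13 6]
Step 5: sold=2 (running total=10) -> [9 15 6]
Step 6: sold=2 (running total=12) -> [10 17 6]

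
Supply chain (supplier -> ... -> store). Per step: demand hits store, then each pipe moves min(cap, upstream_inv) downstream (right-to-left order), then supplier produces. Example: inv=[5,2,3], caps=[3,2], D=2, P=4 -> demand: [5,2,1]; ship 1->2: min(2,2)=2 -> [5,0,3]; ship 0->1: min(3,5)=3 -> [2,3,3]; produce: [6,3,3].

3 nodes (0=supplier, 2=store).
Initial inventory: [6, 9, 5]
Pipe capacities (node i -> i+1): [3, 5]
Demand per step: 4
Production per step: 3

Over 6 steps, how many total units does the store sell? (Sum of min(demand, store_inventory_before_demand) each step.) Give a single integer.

Answer: 24

Derivation:
Step 1: sold=4 (running total=4) -> [6 7 6]
Step 2: sold=4 (running total=8) -> [6 5 7]
Step 3: sold=4 (running total=12) -> [6 3 8]
Step 4: sold=4 (running total=16) -> [6 3 7]
Step 5: sold=4 (running total=20) -> [6 3 6]
Step 6: sold=4 (running total=24) -> [6 3 5]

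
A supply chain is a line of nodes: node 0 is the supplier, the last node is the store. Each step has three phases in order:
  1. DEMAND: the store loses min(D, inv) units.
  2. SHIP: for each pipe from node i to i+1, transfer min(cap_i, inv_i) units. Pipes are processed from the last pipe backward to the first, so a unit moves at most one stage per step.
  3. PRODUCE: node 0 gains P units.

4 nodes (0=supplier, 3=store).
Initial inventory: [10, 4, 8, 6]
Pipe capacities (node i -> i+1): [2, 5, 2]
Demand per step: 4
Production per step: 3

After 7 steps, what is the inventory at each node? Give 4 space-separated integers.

Step 1: demand=4,sold=4 ship[2->3]=2 ship[1->2]=4 ship[0->1]=2 prod=3 -> inv=[11 2 10 4]
Step 2: demand=4,sold=4 ship[2->3]=2 ship[1->2]=2 ship[0->1]=2 prod=3 -> inv=[12 2 10 2]
Step 3: demand=4,sold=2 ship[2->3]=2 ship[1->2]=2 ship[0->1]=2 prod=3 -> inv=[13 2 10 2]
Step 4: demand=4,sold=2 ship[2->3]=2 ship[1->2]=2 ship[0->1]=2 prod=3 -> inv=[14 2 10 2]
Step 5: demand=4,sold=2 ship[2->3]=2 ship[1->2]=2 ship[0->1]=2 prod=3 -> inv=[15 2 10 2]
Step 6: demand=4,sold=2 ship[2->3]=2 ship[1->2]=2 ship[0->1]=2 prod=3 -> inv=[16 2 10 2]
Step 7: demand=4,sold=2 ship[2->3]=2 ship[1->2]=2 ship[0->1]=2 prod=3 -> inv=[17 2 10 2]

17 2 10 2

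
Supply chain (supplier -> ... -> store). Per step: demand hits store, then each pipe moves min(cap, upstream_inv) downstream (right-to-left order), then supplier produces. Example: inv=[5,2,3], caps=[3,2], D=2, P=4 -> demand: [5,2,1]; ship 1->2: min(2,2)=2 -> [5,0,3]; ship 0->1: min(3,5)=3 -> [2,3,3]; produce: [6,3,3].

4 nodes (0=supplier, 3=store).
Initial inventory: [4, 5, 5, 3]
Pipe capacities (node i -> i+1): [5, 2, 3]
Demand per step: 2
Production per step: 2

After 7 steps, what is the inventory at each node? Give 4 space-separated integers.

Step 1: demand=2,sold=2 ship[2->3]=3 ship[1->2]=2 ship[0->1]=4 prod=2 -> inv=[2 7 4 4]
Step 2: demand=2,sold=2 ship[2->3]=3 ship[1->2]=2 ship[0->1]=2 prod=2 -> inv=[2 7 3 5]
Step 3: demand=2,sold=2 ship[2->3]=3 ship[1->2]=2 ship[0->1]=2 prod=2 -> inv=[2 7 2 6]
Step 4: demand=2,sold=2 ship[2->3]=2 ship[1->2]=2 ship[0->1]=2 prod=2 -> inv=[2 7 2 6]
Step 5: demand=2,sold=2 ship[2->3]=2 ship[1->2]=2 ship[0->1]=2 prod=2 -> inv=[2 7 2 6]
Step 6: demand=2,sold=2 ship[2->3]=2 ship[1->2]=2 ship[0->1]=2 prod=2 -> inv=[2 7 2 6]
Step 7: demand=2,sold=2 ship[2->3]=2 ship[1->2]=2 ship[0->1]=2 prod=2 -> inv=[2 7 2 6]

2 7 2 6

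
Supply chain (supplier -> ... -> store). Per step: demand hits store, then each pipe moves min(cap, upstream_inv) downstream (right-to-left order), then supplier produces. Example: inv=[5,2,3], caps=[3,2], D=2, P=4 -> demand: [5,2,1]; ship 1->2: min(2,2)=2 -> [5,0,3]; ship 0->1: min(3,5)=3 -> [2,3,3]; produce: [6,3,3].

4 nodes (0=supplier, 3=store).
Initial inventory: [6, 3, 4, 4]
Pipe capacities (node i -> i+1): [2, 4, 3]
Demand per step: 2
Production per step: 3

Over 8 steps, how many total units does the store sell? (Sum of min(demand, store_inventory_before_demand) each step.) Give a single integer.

Answer: 16

Derivation:
Step 1: sold=2 (running total=2) -> [7 2 4 5]
Step 2: sold=2 (running total=4) -> [8 2 3 6]
Step 3: sold=2 (running total=6) -> [9 2 2 7]
Step 4: sold=2 (running total=8) -> [10 2 2 7]
Step 5: sold=2 (running total=10) -> [11 2 2 7]
Step 6: sold=2 (running total=12) -> [12 2 2 7]
Step 7: sold=2 (running total=14) -> [13 2 2 7]
Step 8: sold=2 (running total=16) -> [14 2 2 7]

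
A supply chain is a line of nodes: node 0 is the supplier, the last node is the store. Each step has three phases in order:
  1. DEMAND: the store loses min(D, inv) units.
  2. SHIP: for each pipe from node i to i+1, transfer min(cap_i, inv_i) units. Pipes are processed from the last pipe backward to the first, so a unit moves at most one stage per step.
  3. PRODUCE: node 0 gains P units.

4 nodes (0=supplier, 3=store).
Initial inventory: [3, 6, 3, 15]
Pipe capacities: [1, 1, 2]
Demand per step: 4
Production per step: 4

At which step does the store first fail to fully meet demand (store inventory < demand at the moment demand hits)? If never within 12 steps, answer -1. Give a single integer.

Step 1: demand=4,sold=4 ship[2->3]=2 ship[1->2]=1 ship[0->1]=1 prod=4 -> [6 6 2 13]
Step 2: demand=4,sold=4 ship[2->3]=2 ship[1->2]=1 ship[0->1]=1 prod=4 -> [9 6 1 11]
Step 3: demand=4,sold=4 ship[2->3]=1 ship[1->2]=1 ship[0->1]=1 prod=4 -> [12 6 1 8]
Step 4: demand=4,sold=4 ship[2->3]=1 ship[1->2]=1 ship[0->1]=1 prod=4 -> [15 6 1 5]
Step 5: demand=4,sold=4 ship[2->3]=1 ship[1->2]=1 ship[0->1]=1 prod=4 -> [18 6 1 2]
Step 6: demand=4,sold=2 ship[2->3]=1 ship[1->2]=1 ship[0->1]=1 prod=4 -> [21 6 1 1]
Step 7: demand=4,sold=1 ship[2->3]=1 ship[1->2]=1 ship[0->1]=1 prod=4 -> [24 6 1 1]
Step 8: demand=4,sold=1 ship[2->3]=1 ship[1->2]=1 ship[0->1]=1 prod=4 -> [27 6 1 1]
Step 9: demand=4,sold=1 ship[2->3]=1 ship[1->2]=1 ship[0->1]=1 prod=4 -> [30 6 1 1]
Step 10: demand=4,sold=1 ship[2->3]=1 ship[1->2]=1 ship[0->1]=1 prod=4 -> [33 6 1 1]
Step 11: demand=4,sold=1 ship[2->3]=1 ship[1->2]=1 ship[0->1]=1 prod=4 -> [36 6 1 1]
Step 12: demand=4,sold=1 ship[2->3]=1 ship[1->2]=1 ship[0->1]=1 prod=4 -> [39 6 1 1]
First stockout at step 6

6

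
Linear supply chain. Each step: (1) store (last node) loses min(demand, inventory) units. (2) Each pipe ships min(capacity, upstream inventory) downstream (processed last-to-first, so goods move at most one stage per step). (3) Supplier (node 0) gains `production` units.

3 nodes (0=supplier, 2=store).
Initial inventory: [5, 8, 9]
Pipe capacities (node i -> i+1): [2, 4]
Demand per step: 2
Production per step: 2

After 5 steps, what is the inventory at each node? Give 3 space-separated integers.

Step 1: demand=2,sold=2 ship[1->2]=4 ship[0->1]=2 prod=2 -> inv=[5 6 11]
Step 2: demand=2,sold=2 ship[1->2]=4 ship[0->1]=2 prod=2 -> inv=[5 4 13]
Step 3: demand=2,sold=2 ship[1->2]=4 ship[0->1]=2 prod=2 -> inv=[5 2 15]
Step 4: demand=2,sold=2 ship[1->2]=2 ship[0->1]=2 prod=2 -> inv=[5 2 15]
Step 5: demand=2,sold=2 ship[1->2]=2 ship[0->1]=2 prod=2 -> inv=[5 2 15]

5 2 15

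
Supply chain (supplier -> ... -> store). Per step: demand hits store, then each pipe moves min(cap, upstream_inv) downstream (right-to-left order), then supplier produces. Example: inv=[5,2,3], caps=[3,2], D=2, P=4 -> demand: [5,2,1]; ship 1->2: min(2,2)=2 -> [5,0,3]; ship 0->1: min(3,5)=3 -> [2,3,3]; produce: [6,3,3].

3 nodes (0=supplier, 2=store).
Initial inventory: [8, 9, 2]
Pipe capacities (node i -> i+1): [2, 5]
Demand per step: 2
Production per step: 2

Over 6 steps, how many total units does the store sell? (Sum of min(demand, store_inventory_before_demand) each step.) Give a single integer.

Step 1: sold=2 (running total=2) -> [8 6 5]
Step 2: sold=2 (running total=4) -> [8 3 8]
Step 3: sold=2 (running total=6) -> [8 2 9]
Step 4: sold=2 (running total=8) -> [8 2 9]
Step 5: sold=2 (running total=10) -> [8 2 9]
Step 6: sold=2 (running total=12) -> [8 2 9]

Answer: 12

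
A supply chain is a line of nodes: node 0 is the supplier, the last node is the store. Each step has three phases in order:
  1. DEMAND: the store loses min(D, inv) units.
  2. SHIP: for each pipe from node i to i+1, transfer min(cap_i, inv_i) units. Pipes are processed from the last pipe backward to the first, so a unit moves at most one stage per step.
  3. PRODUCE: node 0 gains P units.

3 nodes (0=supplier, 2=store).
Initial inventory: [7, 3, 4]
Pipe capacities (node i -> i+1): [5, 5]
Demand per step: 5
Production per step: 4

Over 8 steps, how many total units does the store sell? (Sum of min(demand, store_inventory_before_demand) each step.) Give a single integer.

Step 1: sold=4 (running total=4) -> [6 5 3]
Step 2: sold=3 (running total=7) -> [5 5 5]
Step 3: sold=5 (running total=12) -> [4 5 5]
Step 4: sold=5 (running total=17) -> [4 4 5]
Step 5: sold=5 (running total=22) -> [4 4 4]
Step 6: sold=4 (running total=26) -> [4 4 4]
Step 7: sold=4 (running total=30) -> [4 4 4]
Step 8: sold=4 (running total=34) -> [4 4 4]

Answer: 34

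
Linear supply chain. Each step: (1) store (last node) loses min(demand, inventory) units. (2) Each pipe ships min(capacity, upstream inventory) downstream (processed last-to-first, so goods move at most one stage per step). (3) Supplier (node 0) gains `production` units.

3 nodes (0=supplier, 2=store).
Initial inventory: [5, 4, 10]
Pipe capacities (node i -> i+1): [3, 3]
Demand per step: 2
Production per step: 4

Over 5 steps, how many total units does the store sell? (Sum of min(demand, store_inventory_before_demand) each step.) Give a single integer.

Answer: 10

Derivation:
Step 1: sold=2 (running total=2) -> [6 4 11]
Step 2: sold=2 (running total=4) -> [7 4 12]
Step 3: sold=2 (running total=6) -> [8 4 13]
Step 4: sold=2 (running total=8) -> [9 4 14]
Step 5: sold=2 (running total=10) -> [10 4 15]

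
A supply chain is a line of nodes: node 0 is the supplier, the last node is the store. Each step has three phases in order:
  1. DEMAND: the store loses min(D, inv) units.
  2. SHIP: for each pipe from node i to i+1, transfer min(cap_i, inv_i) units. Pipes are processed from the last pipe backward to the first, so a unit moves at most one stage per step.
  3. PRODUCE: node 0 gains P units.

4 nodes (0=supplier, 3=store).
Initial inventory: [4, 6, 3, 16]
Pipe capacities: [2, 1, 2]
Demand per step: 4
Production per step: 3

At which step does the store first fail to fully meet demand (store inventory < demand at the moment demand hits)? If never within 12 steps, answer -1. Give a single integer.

Step 1: demand=4,sold=4 ship[2->3]=2 ship[1->2]=1 ship[0->1]=2 prod=3 -> [5 7 2 14]
Step 2: demand=4,sold=4 ship[2->3]=2 ship[1->2]=1 ship[0->1]=2 prod=3 -> [6 8 1 12]
Step 3: demand=4,sold=4 ship[2->3]=1 ship[1->2]=1 ship[0->1]=2 prod=3 -> [7 9 1 9]
Step 4: demand=4,sold=4 ship[2->3]=1 ship[1->2]=1 ship[0->1]=2 prod=3 -> [8 10 1 6]
Step 5: demand=4,sold=4 ship[2->3]=1 ship[1->2]=1 ship[0->1]=2 prod=3 -> [9 11 1 3]
Step 6: demand=4,sold=3 ship[2->3]=1 ship[1->2]=1 ship[0->1]=2 prod=3 -> [10 12 1 1]
Step 7: demand=4,sold=1 ship[2->3]=1 ship[1->2]=1 ship[0->1]=2 prod=3 -> [11 13 1 1]
Step 8: demand=4,sold=1 ship[2->3]=1 ship[1->2]=1 ship[0->1]=2 prod=3 -> [12 14 1 1]
Step 9: demand=4,sold=1 ship[2->3]=1 ship[1->2]=1 ship[0->1]=2 prod=3 -> [13 15 1 1]
Step 10: demand=4,sold=1 ship[2->3]=1 ship[1->2]=1 ship[0->1]=2 prod=3 -> [14 16 1 1]
Step 11: demand=4,sold=1 ship[2->3]=1 ship[1->2]=1 ship[0->1]=2 prod=3 -> [15 17 1 1]
Step 12: demand=4,sold=1 ship[2->3]=1 ship[1->2]=1 ship[0->1]=2 prod=3 -> [16 18 1 1]
First stockout at step 6

6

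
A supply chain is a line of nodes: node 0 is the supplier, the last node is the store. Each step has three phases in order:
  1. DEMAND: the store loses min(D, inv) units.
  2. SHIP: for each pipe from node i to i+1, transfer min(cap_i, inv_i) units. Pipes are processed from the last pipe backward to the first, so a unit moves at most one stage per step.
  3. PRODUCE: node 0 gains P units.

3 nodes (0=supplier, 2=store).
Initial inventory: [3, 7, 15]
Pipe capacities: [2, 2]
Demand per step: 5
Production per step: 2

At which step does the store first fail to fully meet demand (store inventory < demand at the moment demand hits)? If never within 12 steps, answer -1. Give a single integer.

Step 1: demand=5,sold=5 ship[1->2]=2 ship[0->1]=2 prod=2 -> [3 7 12]
Step 2: demand=5,sold=5 ship[1->2]=2 ship[0->1]=2 prod=2 -> [3 7 9]
Step 3: demand=5,sold=5 ship[1->2]=2 ship[0->1]=2 prod=2 -> [3 7 6]
Step 4: demand=5,sold=5 ship[1->2]=2 ship[0->1]=2 prod=2 -> [3 7 3]
Step 5: demand=5,sold=3 ship[1->2]=2 ship[0->1]=2 prod=2 -> [3 7 2]
Step 6: demand=5,sold=2 ship[1->2]=2 ship[0->1]=2 prod=2 -> [3 7 2]
Step 7: demand=5,sold=2 ship[1->2]=2 ship[0->1]=2 prod=2 -> [3 7 2]
Step 8: demand=5,sold=2 ship[1->2]=2 ship[0->1]=2 prod=2 -> [3 7 2]
Step 9: demand=5,sold=2 ship[1->2]=2 ship[0->1]=2 prod=2 -> [3 7 2]
Step 10: demand=5,sold=2 ship[1->2]=2 ship[0->1]=2 prod=2 -> [3 7 2]
Step 11: demand=5,sold=2 ship[1->2]=2 ship[0->1]=2 prod=2 -> [3 7 2]
Step 12: demand=5,sold=2 ship[1->2]=2 ship[0->1]=2 prod=2 -> [3 7 2]
First stockout at step 5

5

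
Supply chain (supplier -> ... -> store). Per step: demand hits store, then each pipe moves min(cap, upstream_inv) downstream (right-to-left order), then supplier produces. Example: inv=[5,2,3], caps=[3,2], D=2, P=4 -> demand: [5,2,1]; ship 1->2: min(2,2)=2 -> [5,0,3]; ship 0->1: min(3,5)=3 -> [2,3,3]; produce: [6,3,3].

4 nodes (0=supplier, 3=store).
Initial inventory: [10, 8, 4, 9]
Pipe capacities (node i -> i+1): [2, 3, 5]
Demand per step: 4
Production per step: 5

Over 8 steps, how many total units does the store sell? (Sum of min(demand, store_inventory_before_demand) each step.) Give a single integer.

Step 1: sold=4 (running total=4) -> [13 7 3 9]
Step 2: sold=4 (running total=8) -> [16 6 3 8]
Step 3: sold=4 (running total=12) -> [19 5 3 7]
Step 4: sold=4 (running total=16) -> [22 4 3 6]
Step 5: sold=4 (running total=20) -> [25 3 3 5]
Step 6: sold=4 (running total=24) -> [28 2 3 4]
Step 7: sold=4 (running total=28) -> [31 2 2 3]
Step 8: sold=3 (running total=31) -> [34 2 2 2]

Answer: 31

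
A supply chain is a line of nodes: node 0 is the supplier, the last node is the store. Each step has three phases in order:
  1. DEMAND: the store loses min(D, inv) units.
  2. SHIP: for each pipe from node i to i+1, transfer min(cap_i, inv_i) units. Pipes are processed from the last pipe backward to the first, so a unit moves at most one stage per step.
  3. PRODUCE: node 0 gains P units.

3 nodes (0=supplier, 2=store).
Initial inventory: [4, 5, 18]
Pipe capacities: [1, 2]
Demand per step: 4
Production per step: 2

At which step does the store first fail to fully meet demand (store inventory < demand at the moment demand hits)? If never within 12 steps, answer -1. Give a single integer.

Step 1: demand=4,sold=4 ship[1->2]=2 ship[0->1]=1 prod=2 -> [5 4 16]
Step 2: demand=4,sold=4 ship[1->2]=2 ship[0->1]=1 prod=2 -> [6 3 14]
Step 3: demand=4,sold=4 ship[1->2]=2 ship[0->1]=1 prod=2 -> [7 2 12]
Step 4: demand=4,sold=4 ship[1->2]=2 ship[0->1]=1 prod=2 -> [8 1 10]
Step 5: demand=4,sold=4 ship[1->2]=1 ship[0->1]=1 prod=2 -> [9 1 7]
Step 6: demand=4,sold=4 ship[1->2]=1 ship[0->1]=1 prod=2 -> [10 1 4]
Step 7: demand=4,sold=4 ship[1->2]=1 ship[0->1]=1 prod=2 -> [11 1 1]
Step 8: demand=4,sold=1 ship[1->2]=1 ship[0->1]=1 prod=2 -> [12 1 1]
Step 9: demand=4,sold=1 ship[1->2]=1 ship[0->1]=1 prod=2 -> [13 1 1]
Step 10: demand=4,sold=1 ship[1->2]=1 ship[0->1]=1 prod=2 -> [14 1 1]
Step 11: demand=4,sold=1 ship[1->2]=1 ship[0->1]=1 prod=2 -> [15 1 1]
Step 12: demand=4,sold=1 ship[1->2]=1 ship[0->1]=1 prod=2 -> [16 1 1]
First stockout at step 8

8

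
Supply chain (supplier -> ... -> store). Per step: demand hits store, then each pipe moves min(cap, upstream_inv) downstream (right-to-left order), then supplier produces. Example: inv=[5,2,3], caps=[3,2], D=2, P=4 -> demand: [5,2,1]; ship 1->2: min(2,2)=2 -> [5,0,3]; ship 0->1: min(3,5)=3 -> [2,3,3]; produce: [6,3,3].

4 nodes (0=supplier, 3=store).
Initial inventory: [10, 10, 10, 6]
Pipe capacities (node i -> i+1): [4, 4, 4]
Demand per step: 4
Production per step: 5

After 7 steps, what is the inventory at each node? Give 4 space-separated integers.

Step 1: demand=4,sold=4 ship[2->3]=4 ship[1->2]=4 ship[0->1]=4 prod=5 -> inv=[11 10 10 6]
Step 2: demand=4,sold=4 ship[2->3]=4 ship[1->2]=4 ship[0->1]=4 prod=5 -> inv=[12 10 10 6]
Step 3: demand=4,sold=4 ship[2->3]=4 ship[1->2]=4 ship[0->1]=4 prod=5 -> inv=[13 10 10 6]
Step 4: demand=4,sold=4 ship[2->3]=4 ship[1->2]=4 ship[0->1]=4 prod=5 -> inv=[14 10 10 6]
Step 5: demand=4,sold=4 ship[2->3]=4 ship[1->2]=4 ship[0->1]=4 prod=5 -> inv=[15 10 10 6]
Step 6: demand=4,sold=4 ship[2->3]=4 ship[1->2]=4 ship[0->1]=4 prod=5 -> inv=[16 10 10 6]
Step 7: demand=4,sold=4 ship[2->3]=4 ship[1->2]=4 ship[0->1]=4 prod=5 -> inv=[17 10 10 6]

17 10 10 6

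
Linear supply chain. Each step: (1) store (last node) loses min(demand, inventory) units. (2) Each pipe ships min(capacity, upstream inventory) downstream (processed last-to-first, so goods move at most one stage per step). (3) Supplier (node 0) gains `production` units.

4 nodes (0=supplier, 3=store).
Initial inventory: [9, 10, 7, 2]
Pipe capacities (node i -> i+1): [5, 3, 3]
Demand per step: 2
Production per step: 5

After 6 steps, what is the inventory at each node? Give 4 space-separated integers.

Step 1: demand=2,sold=2 ship[2->3]=3 ship[1->2]=3 ship[0->1]=5 prod=5 -> inv=[9 12 7 3]
Step 2: demand=2,sold=2 ship[2->3]=3 ship[1->2]=3 ship[0->1]=5 prod=5 -> inv=[9 14 7 4]
Step 3: demand=2,sold=2 ship[2->3]=3 ship[1->2]=3 ship[0->1]=5 prod=5 -> inv=[9 16 7 5]
Step 4: demand=2,sold=2 ship[2->3]=3 ship[1->2]=3 ship[0->1]=5 prod=5 -> inv=[9 18 7 6]
Step 5: demand=2,sold=2 ship[2->3]=3 ship[1->2]=3 ship[0->1]=5 prod=5 -> inv=[9 20 7 7]
Step 6: demand=2,sold=2 ship[2->3]=3 ship[1->2]=3 ship[0->1]=5 prod=5 -> inv=[9 22 7 8]

9 22 7 8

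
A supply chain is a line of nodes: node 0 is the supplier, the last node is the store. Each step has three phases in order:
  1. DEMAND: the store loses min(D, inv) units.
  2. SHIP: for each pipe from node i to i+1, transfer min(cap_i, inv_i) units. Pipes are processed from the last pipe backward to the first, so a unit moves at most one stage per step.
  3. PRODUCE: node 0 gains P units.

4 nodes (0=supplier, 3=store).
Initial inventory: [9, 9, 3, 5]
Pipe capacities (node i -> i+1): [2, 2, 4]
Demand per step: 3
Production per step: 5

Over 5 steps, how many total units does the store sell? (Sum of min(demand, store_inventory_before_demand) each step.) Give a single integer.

Answer: 14

Derivation:
Step 1: sold=3 (running total=3) -> [12 9 2 5]
Step 2: sold=3 (running total=6) -> [15 9 2 4]
Step 3: sold=3 (running total=9) -> [18 9 2 3]
Step 4: sold=3 (running total=12) -> [21 9 2 2]
Step 5: sold=2 (running total=14) -> [24 9 2 2]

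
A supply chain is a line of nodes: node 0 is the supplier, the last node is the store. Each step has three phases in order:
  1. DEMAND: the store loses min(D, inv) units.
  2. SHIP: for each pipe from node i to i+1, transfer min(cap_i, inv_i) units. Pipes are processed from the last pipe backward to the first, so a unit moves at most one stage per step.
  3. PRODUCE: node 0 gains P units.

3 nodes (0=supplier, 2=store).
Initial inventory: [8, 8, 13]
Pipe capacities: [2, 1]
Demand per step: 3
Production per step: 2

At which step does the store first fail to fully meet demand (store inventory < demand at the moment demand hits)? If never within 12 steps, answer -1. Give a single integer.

Step 1: demand=3,sold=3 ship[1->2]=1 ship[0->1]=2 prod=2 -> [8 9 11]
Step 2: demand=3,sold=3 ship[1->2]=1 ship[0->1]=2 prod=2 -> [8 10 9]
Step 3: demand=3,sold=3 ship[1->2]=1 ship[0->1]=2 prod=2 -> [8 11 7]
Step 4: demand=3,sold=3 ship[1->2]=1 ship[0->1]=2 prod=2 -> [8 12 5]
Step 5: demand=3,sold=3 ship[1->2]=1 ship[0->1]=2 prod=2 -> [8 13 3]
Step 6: demand=3,sold=3 ship[1->2]=1 ship[0->1]=2 prod=2 -> [8 14 1]
Step 7: demand=3,sold=1 ship[1->2]=1 ship[0->1]=2 prod=2 -> [8 15 1]
Step 8: demand=3,sold=1 ship[1->2]=1 ship[0->1]=2 prod=2 -> [8 16 1]
Step 9: demand=3,sold=1 ship[1->2]=1 ship[0->1]=2 prod=2 -> [8 17 1]
Step 10: demand=3,sold=1 ship[1->2]=1 ship[0->1]=2 prod=2 -> [8 18 1]
Step 11: demand=3,sold=1 ship[1->2]=1 ship[0->1]=2 prod=2 -> [8 19 1]
Step 12: demand=3,sold=1 ship[1->2]=1 ship[0->1]=2 prod=2 -> [8 20 1]
First stockout at step 7

7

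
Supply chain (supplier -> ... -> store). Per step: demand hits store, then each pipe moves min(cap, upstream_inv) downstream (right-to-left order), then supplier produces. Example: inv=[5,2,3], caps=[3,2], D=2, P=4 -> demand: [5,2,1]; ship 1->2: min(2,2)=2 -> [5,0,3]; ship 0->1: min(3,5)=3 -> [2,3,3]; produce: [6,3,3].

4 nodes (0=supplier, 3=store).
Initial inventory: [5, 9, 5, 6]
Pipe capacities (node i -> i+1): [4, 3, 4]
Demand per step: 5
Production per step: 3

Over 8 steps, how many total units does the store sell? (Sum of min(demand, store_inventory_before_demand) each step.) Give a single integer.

Step 1: sold=5 (running total=5) -> [4 10 4 5]
Step 2: sold=5 (running total=10) -> [3 11 3 4]
Step 3: sold=4 (running total=14) -> [3 11 3 3]
Step 4: sold=3 (running total=17) -> [3 11 3 3]
Step 5: sold=3 (running total=20) -> [3 11 3 3]
Step 6: sold=3 (running total=23) -> [3 11 3 3]
Step 7: sold=3 (running total=26) -> [3 11 3 3]
Step 8: sold=3 (running total=29) -> [3 11 3 3]

Answer: 29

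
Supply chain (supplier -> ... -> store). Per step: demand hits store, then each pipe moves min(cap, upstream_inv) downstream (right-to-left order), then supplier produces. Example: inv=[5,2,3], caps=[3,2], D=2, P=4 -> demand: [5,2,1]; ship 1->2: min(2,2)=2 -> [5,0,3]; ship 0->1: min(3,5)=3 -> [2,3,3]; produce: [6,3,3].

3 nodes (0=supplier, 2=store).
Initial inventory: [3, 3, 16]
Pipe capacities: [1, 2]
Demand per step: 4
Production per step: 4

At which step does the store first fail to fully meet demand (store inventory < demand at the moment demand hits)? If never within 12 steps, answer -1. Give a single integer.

Step 1: demand=4,sold=4 ship[1->2]=2 ship[0->1]=1 prod=4 -> [6 2 14]
Step 2: demand=4,sold=4 ship[1->2]=2 ship[0->1]=1 prod=4 -> [9 1 12]
Step 3: demand=4,sold=4 ship[1->2]=1 ship[0->1]=1 prod=4 -> [12 1 9]
Step 4: demand=4,sold=4 ship[1->2]=1 ship[0->1]=1 prod=4 -> [15 1 6]
Step 5: demand=4,sold=4 ship[1->2]=1 ship[0->1]=1 prod=4 -> [18 1 3]
Step 6: demand=4,sold=3 ship[1->2]=1 ship[0->1]=1 prod=4 -> [21 1 1]
Step 7: demand=4,sold=1 ship[1->2]=1 ship[0->1]=1 prod=4 -> [24 1 1]
Step 8: demand=4,sold=1 ship[1->2]=1 ship[0->1]=1 prod=4 -> [27 1 1]
Step 9: demand=4,sold=1 ship[1->2]=1 ship[0->1]=1 prod=4 -> [30 1 1]
Step 10: demand=4,sold=1 ship[1->2]=1 ship[0->1]=1 prod=4 -> [33 1 1]
Step 11: demand=4,sold=1 ship[1->2]=1 ship[0->1]=1 prod=4 -> [36 1 1]
Step 12: demand=4,sold=1 ship[1->2]=1 ship[0->1]=1 prod=4 -> [39 1 1]
First stockout at step 6

6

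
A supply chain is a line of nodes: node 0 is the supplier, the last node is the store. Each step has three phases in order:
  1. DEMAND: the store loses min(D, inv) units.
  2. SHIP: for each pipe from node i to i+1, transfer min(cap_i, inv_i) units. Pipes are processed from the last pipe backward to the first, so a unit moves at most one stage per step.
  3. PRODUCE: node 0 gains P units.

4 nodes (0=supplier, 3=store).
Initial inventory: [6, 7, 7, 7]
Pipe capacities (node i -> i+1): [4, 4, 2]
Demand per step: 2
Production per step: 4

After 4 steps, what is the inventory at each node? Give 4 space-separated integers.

Step 1: demand=2,sold=2 ship[2->3]=2 ship[1->2]=4 ship[0->1]=4 prod=4 -> inv=[6 7 9 7]
Step 2: demand=2,sold=2 ship[2->3]=2 ship[1->2]=4 ship[0->1]=4 prod=4 -> inv=[6 7 11 7]
Step 3: demand=2,sold=2 ship[2->3]=2 ship[1->2]=4 ship[0->1]=4 prod=4 -> inv=[6 7 13 7]
Step 4: demand=2,sold=2 ship[2->3]=2 ship[1->2]=4 ship[0->1]=4 prod=4 -> inv=[6 7 15 7]

6 7 15 7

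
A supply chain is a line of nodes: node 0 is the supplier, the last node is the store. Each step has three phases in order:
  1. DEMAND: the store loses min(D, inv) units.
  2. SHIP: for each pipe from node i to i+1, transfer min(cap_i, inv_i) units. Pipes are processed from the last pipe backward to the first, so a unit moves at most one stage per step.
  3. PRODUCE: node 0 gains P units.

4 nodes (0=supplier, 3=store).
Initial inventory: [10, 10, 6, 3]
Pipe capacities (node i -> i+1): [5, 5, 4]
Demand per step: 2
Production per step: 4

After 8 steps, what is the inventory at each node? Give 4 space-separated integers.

Step 1: demand=2,sold=2 ship[2->3]=4 ship[1->2]=5 ship[0->1]=5 prod=4 -> inv=[9 10 7 5]
Step 2: demand=2,sold=2 ship[2->3]=4 ship[1->2]=5 ship[0->1]=5 prod=4 -> inv=[8 10 8 7]
Step 3: demand=2,sold=2 ship[2->3]=4 ship[1->2]=5 ship[0->1]=5 prod=4 -> inv=[7 10 9 9]
Step 4: demand=2,sold=2 ship[2->3]=4 ship[1->2]=5 ship[0->1]=5 prod=4 -> inv=[6 10 10 11]
Step 5: demand=2,sold=2 ship[2->3]=4 ship[1->2]=5 ship[0->1]=5 prod=4 -> inv=[5 10 11 13]
Step 6: demand=2,sold=2 ship[2->3]=4 ship[1->2]=5 ship[0->1]=5 prod=4 -> inv=[4 10 12 15]
Step 7: demand=2,sold=2 ship[2->3]=4 ship[1->2]=5 ship[0->1]=4 prod=4 -> inv=[4 9 13 17]
Step 8: demand=2,sold=2 ship[2->3]=4 ship[1->2]=5 ship[0->1]=4 prod=4 -> inv=[4 8 14 19]

4 8 14 19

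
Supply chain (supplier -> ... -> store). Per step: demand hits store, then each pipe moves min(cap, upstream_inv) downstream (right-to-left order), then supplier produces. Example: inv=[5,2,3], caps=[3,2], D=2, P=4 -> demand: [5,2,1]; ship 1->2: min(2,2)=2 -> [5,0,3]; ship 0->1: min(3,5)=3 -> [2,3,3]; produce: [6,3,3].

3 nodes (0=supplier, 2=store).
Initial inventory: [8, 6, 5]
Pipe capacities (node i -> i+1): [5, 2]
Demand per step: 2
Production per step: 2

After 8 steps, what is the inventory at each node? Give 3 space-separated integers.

Step 1: demand=2,sold=2 ship[1->2]=2 ship[0->1]=5 prod=2 -> inv=[5 9 5]
Step 2: demand=2,sold=2 ship[1->2]=2 ship[0->1]=5 prod=2 -> inv=[2 12 5]
Step 3: demand=2,sold=2 ship[1->2]=2 ship[0->1]=2 prod=2 -> inv=[2 12 5]
Step 4: demand=2,sold=2 ship[1->2]=2 ship[0->1]=2 prod=2 -> inv=[2 12 5]
Step 5: demand=2,sold=2 ship[1->2]=2 ship[0->1]=2 prod=2 -> inv=[2 12 5]
Step 6: demand=2,sold=2 ship[1->2]=2 ship[0->1]=2 prod=2 -> inv=[2 12 5]
Step 7: demand=2,sold=2 ship[1->2]=2 ship[0->1]=2 prod=2 -> inv=[2 12 5]
Step 8: demand=2,sold=2 ship[1->2]=2 ship[0->1]=2 prod=2 -> inv=[2 12 5]

2 12 5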